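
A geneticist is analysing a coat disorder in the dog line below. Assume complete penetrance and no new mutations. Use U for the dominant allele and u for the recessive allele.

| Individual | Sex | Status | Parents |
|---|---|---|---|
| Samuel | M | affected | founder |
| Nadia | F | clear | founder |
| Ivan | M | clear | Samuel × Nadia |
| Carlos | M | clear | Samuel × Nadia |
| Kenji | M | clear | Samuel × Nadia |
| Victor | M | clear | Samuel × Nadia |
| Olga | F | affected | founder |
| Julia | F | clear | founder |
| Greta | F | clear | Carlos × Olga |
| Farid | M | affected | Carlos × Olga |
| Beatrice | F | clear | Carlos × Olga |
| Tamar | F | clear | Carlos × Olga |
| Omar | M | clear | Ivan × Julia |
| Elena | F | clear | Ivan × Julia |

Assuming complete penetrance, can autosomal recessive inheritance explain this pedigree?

Yes

A consistent assignment under autosomal recessive exists: Samuel uu, Nadia UU, Ivan Uu, Carlos Uu, Kenji Uu, Victor Uu, Olga uu, Julia UU, Greta Uu, Farid uu, Beatrice Uu, Tamar Uu, Omar UU, Elena UU.
In this assignment every recorded phenotype matches its genotype and every non-founder's genotype is obtainable from its parents' genotypes, so the pedigree is consistent.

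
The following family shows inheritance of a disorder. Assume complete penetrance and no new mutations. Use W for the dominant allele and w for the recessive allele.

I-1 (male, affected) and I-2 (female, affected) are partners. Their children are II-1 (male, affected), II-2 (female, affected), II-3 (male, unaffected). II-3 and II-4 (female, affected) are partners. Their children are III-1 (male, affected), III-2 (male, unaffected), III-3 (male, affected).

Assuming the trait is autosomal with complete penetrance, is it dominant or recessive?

I-1 and I-2 are both affected yet have an unaffected child II-3. Under a recessive model two affected parents are homozygous and every child would be affected, so the trait cannot be recessive.

dominant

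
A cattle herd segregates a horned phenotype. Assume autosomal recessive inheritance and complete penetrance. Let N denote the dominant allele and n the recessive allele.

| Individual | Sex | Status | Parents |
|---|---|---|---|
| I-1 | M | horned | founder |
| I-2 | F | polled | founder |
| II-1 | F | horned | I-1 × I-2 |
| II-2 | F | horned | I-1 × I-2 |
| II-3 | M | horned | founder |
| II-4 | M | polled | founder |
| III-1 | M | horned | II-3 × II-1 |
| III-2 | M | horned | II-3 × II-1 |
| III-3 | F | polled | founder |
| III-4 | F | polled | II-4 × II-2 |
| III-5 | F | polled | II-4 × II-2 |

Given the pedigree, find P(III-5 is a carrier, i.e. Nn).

1

III-5 is polled so carries N and received n from II-2 (nn), so III-5 is Nn, giving P(Nn) = 1.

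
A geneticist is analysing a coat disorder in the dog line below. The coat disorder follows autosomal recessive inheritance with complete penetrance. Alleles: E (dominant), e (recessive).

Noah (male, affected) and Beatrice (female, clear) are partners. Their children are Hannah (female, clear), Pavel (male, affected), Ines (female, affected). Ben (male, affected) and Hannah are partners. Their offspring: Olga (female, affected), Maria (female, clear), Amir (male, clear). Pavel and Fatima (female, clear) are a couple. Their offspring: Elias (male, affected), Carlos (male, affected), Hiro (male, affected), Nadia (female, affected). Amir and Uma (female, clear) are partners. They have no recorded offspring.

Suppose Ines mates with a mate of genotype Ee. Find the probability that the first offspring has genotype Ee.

1/2

Ines is affected, so Ines is ee.
The cross gives 1/2 Ee : 1/2 ee, so P(offspring has genotype Ee) = 1/2.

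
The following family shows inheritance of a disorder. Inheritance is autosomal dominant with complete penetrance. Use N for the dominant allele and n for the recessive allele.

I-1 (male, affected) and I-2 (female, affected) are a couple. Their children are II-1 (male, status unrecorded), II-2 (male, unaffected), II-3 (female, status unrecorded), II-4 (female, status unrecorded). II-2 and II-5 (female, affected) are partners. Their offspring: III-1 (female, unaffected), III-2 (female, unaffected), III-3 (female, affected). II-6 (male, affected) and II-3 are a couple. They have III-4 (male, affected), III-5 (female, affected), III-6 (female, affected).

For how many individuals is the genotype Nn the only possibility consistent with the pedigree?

4

Obligate heterozygotes: I-1 is affected so carries N and passed n to II-2 (nn), so I-1 is Nn; I-2 is affected so carries N and passed n to II-2 (nn), so I-2 is Nn; II-5 is affected so carries N and passed n to III-1 (nn), so II-5 is Nn; III-3 is affected so carries N and received n from II-2 (nn), so III-3 is Nn.
Every other individual is either homozygous by phenotype or has at least one consistent homozygous assignment, so the count is 4.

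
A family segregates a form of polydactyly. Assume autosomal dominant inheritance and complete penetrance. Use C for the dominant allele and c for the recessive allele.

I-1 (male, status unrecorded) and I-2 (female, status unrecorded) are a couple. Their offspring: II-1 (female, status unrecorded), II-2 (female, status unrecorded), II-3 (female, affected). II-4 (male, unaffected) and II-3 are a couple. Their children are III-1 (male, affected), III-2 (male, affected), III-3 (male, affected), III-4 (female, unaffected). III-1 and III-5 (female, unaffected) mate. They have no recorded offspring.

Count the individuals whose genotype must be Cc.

4

Obligate heterozygotes: II-3 is affected so carries C and passed c to III-4 (cc), so II-3 is Cc; III-1 is affected so carries C and received c from II-4 (cc), so III-1 is Cc; III-2 is affected so carries C and received c from II-4 (cc), so III-2 is Cc; III-3 is affected so carries C and received c from II-4 (cc), so III-3 is Cc.
Every other individual is either homozygous by phenotype or has at least one consistent homozygous assignment, so the count is 4.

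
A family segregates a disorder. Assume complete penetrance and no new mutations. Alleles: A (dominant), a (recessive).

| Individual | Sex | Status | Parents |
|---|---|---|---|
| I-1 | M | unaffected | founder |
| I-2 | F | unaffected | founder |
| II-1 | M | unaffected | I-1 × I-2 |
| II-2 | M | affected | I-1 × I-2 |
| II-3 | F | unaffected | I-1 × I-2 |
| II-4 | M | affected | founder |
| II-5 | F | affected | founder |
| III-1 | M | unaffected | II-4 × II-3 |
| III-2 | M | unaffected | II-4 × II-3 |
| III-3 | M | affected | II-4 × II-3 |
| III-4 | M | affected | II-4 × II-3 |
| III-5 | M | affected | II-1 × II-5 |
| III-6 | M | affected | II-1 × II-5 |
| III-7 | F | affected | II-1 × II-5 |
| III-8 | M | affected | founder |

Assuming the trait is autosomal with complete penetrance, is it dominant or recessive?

recessive

I-1 and I-2 are both unaffected yet have an affected child II-2. Under dominance, an affected child requires at least one affected parent, so the trait cannot be dominant.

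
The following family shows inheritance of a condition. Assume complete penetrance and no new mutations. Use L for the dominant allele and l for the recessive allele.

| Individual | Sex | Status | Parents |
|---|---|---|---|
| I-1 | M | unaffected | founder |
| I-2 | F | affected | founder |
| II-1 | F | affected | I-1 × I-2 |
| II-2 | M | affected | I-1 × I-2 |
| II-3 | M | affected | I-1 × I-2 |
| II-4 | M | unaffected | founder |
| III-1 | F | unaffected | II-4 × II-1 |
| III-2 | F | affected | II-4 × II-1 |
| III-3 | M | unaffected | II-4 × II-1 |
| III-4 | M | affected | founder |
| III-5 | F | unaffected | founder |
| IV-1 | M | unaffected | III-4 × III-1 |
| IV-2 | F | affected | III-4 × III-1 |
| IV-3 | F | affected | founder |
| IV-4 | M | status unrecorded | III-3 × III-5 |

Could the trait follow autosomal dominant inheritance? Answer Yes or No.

A consistent assignment under autosomal dominant exists: I-1 ll, I-2 LL, II-1 Ll, II-2 Ll, II-3 Ll, II-4 ll, III-1 ll, III-2 Ll, III-3 ll, III-4 Ll, III-5 ll, IV-1 ll, IV-2 Ll, IV-3 LL, IV-4 ll.
In this assignment every recorded phenotype matches its genotype and every non-founder's genotype is obtainable from its parents' genotypes, so the pedigree is consistent.

Yes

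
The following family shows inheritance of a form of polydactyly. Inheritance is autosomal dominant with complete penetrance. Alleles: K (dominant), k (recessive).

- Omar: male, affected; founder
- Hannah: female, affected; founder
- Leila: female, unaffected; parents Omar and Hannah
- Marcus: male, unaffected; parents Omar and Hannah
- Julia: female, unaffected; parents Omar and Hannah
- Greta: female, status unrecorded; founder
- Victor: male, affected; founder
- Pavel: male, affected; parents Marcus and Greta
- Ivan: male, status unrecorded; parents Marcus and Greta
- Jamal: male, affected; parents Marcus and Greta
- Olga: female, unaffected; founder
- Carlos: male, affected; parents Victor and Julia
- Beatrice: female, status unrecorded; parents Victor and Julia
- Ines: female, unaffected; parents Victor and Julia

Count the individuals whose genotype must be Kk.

Obligate heterozygotes: Omar is affected so carries K and passed k to Leila (kk), so Omar is Kk; Hannah is affected so carries K and passed k to Leila (kk), so Hannah is Kk; Victor is affected so carries K and passed k to Ines (kk), so Victor is Kk; Pavel is affected so carries K and received k from Marcus (kk), so Pavel is Kk; Jamal is affected so carries K and received k from Marcus (kk), so Jamal is Kk; Carlos is affected so carries K and received k from Julia (kk), so Carlos is Kk.
Every other individual is either homozygous by phenotype or has at least one consistent homozygous assignment, so the count is 6.

6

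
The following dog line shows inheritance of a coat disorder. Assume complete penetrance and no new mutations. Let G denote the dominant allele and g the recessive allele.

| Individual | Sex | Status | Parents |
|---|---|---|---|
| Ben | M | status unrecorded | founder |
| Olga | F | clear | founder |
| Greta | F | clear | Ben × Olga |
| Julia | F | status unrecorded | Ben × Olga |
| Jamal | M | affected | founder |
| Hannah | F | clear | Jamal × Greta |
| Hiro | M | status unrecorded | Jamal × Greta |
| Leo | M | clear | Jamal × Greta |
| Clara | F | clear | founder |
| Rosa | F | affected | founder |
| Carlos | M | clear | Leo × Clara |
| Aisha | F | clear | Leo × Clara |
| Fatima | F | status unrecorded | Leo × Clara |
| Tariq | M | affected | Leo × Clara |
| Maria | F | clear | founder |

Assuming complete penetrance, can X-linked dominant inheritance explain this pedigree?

No

Under X-linked dominant, Hannah (clear, female) cannot arise from Jamal (affected) × Greta (clear).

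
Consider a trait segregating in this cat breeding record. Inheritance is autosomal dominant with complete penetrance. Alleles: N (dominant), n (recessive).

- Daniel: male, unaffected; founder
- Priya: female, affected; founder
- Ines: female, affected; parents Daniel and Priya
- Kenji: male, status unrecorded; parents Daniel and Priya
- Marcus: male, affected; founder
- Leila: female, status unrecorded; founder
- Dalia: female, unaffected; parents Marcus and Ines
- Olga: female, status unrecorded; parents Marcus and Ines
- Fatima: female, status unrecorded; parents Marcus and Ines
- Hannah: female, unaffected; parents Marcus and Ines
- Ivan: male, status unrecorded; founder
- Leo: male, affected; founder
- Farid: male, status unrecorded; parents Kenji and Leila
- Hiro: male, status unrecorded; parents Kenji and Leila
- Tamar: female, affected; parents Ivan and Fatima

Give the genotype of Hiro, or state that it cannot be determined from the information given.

Hiro's phenotype is unrecorded, and no parent or child forces a single allele at both positions; consistent genotype assignments exist with Hiro as NN or Nn or nn.

cannot be determined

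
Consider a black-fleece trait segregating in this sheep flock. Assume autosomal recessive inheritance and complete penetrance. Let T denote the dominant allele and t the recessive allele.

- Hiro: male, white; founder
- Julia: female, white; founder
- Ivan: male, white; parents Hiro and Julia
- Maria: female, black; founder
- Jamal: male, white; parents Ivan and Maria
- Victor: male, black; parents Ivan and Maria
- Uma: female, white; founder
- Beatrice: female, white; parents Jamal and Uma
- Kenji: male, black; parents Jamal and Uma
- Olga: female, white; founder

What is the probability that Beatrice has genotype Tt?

Jamal is white so carries T and received t from Maria (tt), so Jamal is Tt.
Uma is white so carries T and passed t to Kenji (tt), so Uma is Tt.
Their cross gives offspring ratios 1/4 TT : 1/2 Tt : 1/4 tt. Conditioning on Beatrice being white, P(Tt) = 1/2 / 3/4 = 2/3.

2/3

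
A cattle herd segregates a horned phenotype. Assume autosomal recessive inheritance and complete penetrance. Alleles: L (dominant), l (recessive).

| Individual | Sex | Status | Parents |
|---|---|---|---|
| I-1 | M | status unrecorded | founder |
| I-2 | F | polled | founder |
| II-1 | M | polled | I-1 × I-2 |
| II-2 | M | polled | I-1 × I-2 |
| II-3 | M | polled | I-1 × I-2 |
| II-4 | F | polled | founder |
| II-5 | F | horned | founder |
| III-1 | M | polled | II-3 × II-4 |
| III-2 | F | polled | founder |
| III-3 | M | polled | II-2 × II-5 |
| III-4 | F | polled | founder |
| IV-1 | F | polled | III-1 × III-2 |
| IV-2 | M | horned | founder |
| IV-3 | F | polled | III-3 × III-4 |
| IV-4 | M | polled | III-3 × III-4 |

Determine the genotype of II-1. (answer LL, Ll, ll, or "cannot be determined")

II-1's phenotype allows LL or Ll, and no parent or child forces a single allele at both positions; consistent genotype assignments exist with II-1 as LL or Ll.

cannot be determined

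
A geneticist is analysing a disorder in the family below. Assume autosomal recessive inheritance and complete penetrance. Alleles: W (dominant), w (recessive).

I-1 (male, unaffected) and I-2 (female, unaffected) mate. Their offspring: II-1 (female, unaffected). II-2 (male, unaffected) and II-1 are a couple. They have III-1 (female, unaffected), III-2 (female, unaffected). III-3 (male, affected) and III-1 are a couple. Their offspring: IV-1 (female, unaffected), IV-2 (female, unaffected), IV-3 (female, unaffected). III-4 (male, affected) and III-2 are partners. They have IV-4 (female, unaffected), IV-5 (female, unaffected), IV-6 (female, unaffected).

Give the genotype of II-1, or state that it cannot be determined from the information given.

cannot be determined

II-1's phenotype allows WW or Ww, and no parent or child forces a single allele at both positions; consistent genotype assignments exist with II-1 as WW or Ww.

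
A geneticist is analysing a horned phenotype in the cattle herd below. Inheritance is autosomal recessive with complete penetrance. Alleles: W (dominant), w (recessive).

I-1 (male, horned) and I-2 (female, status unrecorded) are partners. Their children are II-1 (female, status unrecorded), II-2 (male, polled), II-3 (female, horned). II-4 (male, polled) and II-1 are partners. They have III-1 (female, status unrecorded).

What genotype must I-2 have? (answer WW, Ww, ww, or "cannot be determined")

From phenotype alone, I-2 is WW or Ww or ww.
I-2 passed W to II-2 (Ww, whose w came from I-1) and passed w to II-3 (ww), so I-2 is Ww.

Ww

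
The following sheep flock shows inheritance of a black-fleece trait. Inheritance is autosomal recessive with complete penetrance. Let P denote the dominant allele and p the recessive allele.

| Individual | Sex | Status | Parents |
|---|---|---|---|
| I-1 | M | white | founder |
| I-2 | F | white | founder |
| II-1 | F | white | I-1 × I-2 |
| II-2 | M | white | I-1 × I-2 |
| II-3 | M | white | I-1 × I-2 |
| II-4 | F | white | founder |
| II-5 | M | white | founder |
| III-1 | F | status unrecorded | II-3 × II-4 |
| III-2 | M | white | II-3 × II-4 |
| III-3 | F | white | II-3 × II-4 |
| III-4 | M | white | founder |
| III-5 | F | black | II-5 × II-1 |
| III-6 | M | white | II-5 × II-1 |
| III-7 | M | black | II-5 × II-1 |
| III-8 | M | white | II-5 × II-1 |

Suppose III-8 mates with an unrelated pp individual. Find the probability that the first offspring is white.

II-5 is white so carries P and passed p to III-5 (pp), so II-5 is Pp.
II-1 is white so carries P and passed p to III-5 (pp), so II-1 is Pp.
III-8 is a white offspring of II-5 (Pp) × II-1 (Pp), whose cross gives 1/4 PP : 1/2 Pp : 1/4 pp; conditioning on being white, III-8 is PP with probability 1/3, Pp with probability 2/3.
Summing over parental genotype combinations, P(offspring is white) = 1/3·1 + 2/3·1/2 = 2/3.

2/3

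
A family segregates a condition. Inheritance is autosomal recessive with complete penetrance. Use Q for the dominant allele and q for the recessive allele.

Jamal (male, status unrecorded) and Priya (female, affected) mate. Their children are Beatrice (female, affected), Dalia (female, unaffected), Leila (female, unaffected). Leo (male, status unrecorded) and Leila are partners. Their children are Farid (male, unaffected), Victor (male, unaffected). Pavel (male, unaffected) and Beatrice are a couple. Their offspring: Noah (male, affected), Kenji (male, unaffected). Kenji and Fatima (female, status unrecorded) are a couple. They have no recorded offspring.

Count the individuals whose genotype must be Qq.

5

Obligate heterozygotes: Jamal passed Q to Dalia (Qq, whose q came from Priya) and passed q to Beatrice (qq), so Jamal is Qq; Dalia is unaffected so carries Q and received q from Priya (qq), so Dalia is Qq; Leila is unaffected so carries Q and received q from Priya (qq), so Leila is Qq; Pavel is unaffected so carries Q and passed q to Noah (qq), so Pavel is Qq; Kenji is unaffected so carries Q and received q from Beatrice (qq), so Kenji is Qq.
Every other individual is either homozygous by phenotype or has at least one consistent homozygous assignment, so the count is 5.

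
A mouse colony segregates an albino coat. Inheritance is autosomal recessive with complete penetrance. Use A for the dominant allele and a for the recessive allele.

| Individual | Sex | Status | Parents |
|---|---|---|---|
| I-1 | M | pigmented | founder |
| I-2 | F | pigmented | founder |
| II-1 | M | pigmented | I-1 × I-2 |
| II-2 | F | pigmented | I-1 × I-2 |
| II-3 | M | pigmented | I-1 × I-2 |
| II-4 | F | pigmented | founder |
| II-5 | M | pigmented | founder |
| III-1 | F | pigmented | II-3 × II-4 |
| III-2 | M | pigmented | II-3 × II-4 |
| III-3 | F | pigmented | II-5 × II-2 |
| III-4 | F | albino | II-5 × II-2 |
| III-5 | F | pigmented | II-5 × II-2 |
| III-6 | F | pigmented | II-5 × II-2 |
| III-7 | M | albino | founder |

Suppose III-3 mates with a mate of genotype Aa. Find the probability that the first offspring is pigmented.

II-5 is pigmented so carries A and passed a to III-4 (aa), so II-5 is Aa.
II-2 is pigmented so carries A and passed a to III-4 (aa), so II-2 is Aa.
III-3 is a pigmented offspring of II-5 (Aa) × II-2 (Aa), whose cross gives 1/4 AA : 1/2 Aa : 1/4 aa; conditioning on being pigmented, III-3 is AA with probability 1/3, Aa with probability 2/3.
Summing over parental genotype combinations, P(offspring is pigmented) = 1/3·1 + 2/3·3/4 = 5/6.

5/6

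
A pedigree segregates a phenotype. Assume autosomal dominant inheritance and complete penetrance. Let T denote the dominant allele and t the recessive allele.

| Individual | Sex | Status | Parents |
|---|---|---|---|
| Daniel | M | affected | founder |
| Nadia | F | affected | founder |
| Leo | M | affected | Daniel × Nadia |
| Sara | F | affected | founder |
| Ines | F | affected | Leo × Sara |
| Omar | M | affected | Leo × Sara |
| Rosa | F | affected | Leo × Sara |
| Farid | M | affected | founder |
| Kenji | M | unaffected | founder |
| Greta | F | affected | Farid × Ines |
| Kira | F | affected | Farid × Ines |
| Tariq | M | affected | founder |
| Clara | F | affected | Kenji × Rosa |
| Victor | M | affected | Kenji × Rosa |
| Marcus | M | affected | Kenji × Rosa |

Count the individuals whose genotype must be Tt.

Obligate heterozygotes: Clara is affected so carries T and received t from Kenji (tt), so Clara is Tt; Victor is affected so carries T and received t from Kenji (tt), so Victor is Tt; Marcus is affected so carries T and received t from Kenji (tt), so Marcus is Tt.
Every other individual is either homozygous by phenotype or has at least one consistent homozygous assignment, so the count is 3.

3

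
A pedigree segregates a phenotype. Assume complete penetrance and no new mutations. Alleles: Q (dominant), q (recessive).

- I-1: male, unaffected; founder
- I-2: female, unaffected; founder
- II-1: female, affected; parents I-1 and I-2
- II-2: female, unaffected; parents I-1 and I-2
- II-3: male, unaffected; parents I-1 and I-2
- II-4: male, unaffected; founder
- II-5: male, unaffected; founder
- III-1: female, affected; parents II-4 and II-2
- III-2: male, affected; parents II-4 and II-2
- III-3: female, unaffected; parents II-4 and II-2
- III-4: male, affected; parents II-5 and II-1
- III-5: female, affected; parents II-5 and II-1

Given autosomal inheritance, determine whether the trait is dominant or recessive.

recessive

I-1 and I-2 are both unaffected yet have an affected child II-1. Under dominance, an affected child requires at least one affected parent, so the trait cannot be dominant.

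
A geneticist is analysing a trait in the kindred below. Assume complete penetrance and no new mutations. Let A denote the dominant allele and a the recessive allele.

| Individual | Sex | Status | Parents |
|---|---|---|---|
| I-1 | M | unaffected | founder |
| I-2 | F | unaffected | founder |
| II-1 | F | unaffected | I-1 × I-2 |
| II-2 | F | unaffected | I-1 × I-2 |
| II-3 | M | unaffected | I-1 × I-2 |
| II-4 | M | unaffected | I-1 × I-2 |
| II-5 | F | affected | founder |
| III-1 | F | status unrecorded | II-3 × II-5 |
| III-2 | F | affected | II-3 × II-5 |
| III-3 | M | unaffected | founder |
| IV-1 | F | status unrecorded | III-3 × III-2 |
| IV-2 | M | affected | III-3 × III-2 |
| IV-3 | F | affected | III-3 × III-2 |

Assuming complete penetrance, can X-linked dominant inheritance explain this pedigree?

Yes

A consistent assignment under X-linked dominant exists: I-1 X^a Y, I-2 X^a X^a, II-1 X^a X^a, II-2 X^a X^a, II-3 X^a Y, II-4 X^a Y, II-5 X^A X^A, III-1 X^A X^a, III-2 X^A X^a, III-3 X^a Y, IV-1 X^A X^a, IV-2 X^A Y, IV-3 X^A X^a.
In this assignment every recorded phenotype matches its genotype and every non-founder's genotype is obtainable from its parents' genotypes, so the pedigree is consistent.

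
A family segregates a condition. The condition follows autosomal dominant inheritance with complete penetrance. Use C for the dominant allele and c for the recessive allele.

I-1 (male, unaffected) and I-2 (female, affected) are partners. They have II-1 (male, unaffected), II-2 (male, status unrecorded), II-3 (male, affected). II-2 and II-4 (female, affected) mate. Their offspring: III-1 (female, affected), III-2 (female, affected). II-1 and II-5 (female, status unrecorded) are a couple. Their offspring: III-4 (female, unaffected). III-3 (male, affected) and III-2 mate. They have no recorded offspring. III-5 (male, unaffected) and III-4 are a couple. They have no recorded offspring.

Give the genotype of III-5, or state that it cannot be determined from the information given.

cc

III-5 is unaffected, so III-5 is cc.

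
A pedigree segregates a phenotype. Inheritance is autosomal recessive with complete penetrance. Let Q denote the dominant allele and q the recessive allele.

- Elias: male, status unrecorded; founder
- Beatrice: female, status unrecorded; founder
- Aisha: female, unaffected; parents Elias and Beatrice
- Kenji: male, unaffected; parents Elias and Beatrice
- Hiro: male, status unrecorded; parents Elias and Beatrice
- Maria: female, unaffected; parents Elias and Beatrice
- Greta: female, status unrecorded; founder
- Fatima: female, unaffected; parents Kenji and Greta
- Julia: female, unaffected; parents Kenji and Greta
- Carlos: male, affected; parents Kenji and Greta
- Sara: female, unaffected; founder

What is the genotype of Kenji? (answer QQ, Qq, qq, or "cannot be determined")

From phenotype alone, Kenji is QQ or Qq.
Kenji is unaffected so carries Q and passed q to Carlos (qq), so Kenji is Qq.

Qq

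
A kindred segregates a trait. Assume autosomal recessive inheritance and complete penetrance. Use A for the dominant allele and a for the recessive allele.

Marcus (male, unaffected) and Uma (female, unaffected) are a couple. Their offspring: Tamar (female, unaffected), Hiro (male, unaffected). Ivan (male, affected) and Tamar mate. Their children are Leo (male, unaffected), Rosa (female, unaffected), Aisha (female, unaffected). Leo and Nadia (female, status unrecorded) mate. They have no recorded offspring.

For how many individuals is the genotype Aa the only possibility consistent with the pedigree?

3

Obligate heterozygotes: Leo is unaffected so carries A and received a from Ivan (aa), so Leo is Aa; Rosa is unaffected so carries A and received a from Ivan (aa), so Rosa is Aa; Aisha is unaffected so carries A and received a from Ivan (aa), so Aisha is Aa.
Every other individual is either homozygous by phenotype or has at least one consistent homozygous assignment, so the count is 3.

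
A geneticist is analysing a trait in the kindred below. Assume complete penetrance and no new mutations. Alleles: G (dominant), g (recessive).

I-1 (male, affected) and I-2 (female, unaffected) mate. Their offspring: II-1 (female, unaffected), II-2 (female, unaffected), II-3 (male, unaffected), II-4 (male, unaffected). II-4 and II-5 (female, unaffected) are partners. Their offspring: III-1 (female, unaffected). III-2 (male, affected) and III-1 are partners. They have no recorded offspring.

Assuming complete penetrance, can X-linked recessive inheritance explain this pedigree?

Yes

A consistent assignment under X-linked recessive exists: I-1 X^g Y, I-2 X^G X^G, II-1 X^G X^g, II-2 X^G X^g, II-3 X^G Y, II-4 X^G Y, II-5 X^G X^G, III-1 X^G X^G, III-2 X^g Y.
In this assignment every recorded phenotype matches its genotype and every non-founder's genotype is obtainable from its parents' genotypes, so the pedigree is consistent.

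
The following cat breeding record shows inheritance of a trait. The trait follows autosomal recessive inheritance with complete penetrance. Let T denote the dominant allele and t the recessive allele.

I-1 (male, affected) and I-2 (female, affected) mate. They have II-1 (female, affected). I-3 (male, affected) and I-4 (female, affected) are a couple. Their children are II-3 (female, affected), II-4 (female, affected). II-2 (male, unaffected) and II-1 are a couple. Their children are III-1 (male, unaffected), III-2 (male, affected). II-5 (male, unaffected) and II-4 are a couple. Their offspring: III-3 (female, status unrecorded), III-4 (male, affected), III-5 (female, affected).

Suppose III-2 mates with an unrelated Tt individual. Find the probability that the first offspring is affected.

1/2

III-2 is affected, so III-2 is tt.
The cross gives 1/2 Tt : 1/2 tt, so P(offspring is affected) = 1/2.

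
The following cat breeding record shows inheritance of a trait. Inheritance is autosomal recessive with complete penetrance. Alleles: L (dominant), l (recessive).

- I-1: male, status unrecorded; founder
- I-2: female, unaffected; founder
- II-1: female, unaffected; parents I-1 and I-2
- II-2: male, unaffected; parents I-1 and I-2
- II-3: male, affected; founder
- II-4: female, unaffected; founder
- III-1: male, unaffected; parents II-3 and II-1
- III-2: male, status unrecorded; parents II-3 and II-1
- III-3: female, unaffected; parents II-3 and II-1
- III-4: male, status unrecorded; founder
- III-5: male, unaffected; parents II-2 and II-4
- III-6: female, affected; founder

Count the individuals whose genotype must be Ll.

Obligate heterozygotes: III-1 is unaffected so carries L and received l from II-3 (ll), so III-1 is Ll; III-3 is unaffected so carries L and received l from II-3 (ll), so III-3 is Ll.
Every other individual is either homozygous by phenotype or has at least one consistent homozygous assignment, so the count is 2.

2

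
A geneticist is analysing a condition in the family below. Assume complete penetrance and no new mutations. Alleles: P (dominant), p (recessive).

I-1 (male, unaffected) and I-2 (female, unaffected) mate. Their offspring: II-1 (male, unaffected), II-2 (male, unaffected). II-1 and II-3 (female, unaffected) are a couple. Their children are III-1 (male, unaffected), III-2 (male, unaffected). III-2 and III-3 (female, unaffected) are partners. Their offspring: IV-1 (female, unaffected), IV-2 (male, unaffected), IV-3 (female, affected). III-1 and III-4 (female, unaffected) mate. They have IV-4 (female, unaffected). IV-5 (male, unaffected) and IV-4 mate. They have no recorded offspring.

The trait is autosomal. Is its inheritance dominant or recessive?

III-2 and III-3 are both unaffected yet have an affected child IV-3. Under dominance, an affected child requires at least one affected parent, so the trait cannot be dominant.

recessive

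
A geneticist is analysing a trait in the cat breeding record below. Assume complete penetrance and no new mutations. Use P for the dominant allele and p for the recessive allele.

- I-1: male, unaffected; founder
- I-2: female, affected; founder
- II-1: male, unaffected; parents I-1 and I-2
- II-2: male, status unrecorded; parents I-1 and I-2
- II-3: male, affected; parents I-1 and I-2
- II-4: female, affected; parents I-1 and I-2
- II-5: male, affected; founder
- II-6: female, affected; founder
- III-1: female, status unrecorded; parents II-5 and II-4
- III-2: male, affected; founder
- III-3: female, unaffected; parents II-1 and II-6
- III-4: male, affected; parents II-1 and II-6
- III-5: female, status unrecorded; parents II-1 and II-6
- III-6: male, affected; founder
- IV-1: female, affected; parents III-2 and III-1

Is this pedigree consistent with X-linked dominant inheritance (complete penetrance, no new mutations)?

Yes

A consistent assignment under X-linked dominant exists: I-1 X^p Y, I-2 X^P X^p, II-1 X^p Y, II-2 X^P Y, II-3 X^P Y, II-4 X^P X^p, II-5 X^P Y, II-6 X^P X^p, III-1 X^P X^P, III-2 X^P Y, III-3 X^p X^p, III-4 X^P Y, III-5 X^P X^p, III-6 X^P Y, IV-1 X^P X^P.
In this assignment every recorded phenotype matches its genotype and every non-founder's genotype is obtainable from its parents' genotypes, so the pedigree is consistent.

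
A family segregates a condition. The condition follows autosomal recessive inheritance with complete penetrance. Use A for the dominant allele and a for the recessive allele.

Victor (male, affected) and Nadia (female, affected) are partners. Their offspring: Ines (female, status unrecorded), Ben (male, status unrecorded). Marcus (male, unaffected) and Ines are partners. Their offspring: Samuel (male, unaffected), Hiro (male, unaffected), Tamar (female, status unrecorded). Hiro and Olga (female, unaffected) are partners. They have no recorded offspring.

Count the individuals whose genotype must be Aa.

2

Obligate heterozygotes: Samuel is unaffected so carries A and received a from Ines (aa), so Samuel is Aa; Hiro is unaffected so carries A and received a from Ines (aa), so Hiro is Aa.
Every other individual is either homozygous by phenotype or has at least one consistent homozygous assignment, so the count is 2.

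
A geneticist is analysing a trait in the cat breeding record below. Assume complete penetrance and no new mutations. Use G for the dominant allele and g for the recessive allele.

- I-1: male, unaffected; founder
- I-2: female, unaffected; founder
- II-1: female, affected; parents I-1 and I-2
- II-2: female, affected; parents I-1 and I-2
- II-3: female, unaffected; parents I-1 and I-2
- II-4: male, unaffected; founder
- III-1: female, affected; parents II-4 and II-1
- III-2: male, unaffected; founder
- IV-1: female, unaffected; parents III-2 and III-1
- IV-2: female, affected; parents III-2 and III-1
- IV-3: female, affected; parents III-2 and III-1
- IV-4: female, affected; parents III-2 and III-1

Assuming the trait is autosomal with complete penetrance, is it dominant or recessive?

recessive

I-1 and I-2 are both unaffected yet have an affected child II-1. Under dominance, an affected child requires at least one affected parent, so the trait cannot be dominant.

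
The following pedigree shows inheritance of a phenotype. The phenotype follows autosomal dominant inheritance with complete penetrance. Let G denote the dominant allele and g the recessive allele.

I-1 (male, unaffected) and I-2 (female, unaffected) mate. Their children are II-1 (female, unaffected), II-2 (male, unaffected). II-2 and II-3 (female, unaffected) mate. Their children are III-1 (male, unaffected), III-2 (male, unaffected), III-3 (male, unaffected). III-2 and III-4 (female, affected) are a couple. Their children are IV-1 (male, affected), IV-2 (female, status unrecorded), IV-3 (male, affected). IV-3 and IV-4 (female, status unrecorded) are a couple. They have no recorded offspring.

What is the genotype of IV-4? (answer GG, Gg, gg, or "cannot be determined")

IV-4's phenotype is unrecorded, and no parent or child forces a single allele at both positions; consistent genotype assignments exist with IV-4 as GG or Gg or gg.

cannot be determined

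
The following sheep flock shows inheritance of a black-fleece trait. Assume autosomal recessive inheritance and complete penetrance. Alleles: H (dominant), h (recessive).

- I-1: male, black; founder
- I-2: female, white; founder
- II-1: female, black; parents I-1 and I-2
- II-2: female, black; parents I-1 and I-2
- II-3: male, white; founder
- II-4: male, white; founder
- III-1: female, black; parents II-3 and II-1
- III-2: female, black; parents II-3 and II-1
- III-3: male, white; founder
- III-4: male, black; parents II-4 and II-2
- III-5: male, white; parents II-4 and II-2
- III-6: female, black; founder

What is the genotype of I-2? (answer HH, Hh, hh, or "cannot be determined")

Hh

From phenotype alone, I-2 is HH or Hh.
I-2 is white so carries H and passed h to II-1 (hh), so I-2 is Hh.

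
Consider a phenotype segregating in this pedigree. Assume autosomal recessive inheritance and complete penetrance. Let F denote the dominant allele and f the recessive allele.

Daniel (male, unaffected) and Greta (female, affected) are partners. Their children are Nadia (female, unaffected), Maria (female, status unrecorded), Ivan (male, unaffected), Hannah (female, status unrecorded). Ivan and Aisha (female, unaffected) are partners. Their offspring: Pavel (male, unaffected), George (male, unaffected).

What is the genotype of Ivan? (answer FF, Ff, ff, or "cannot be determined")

Ff

From phenotype alone, Ivan is FF or Ff.
Ivan is unaffected so carries F and received f from Greta (ff), so Ivan is Ff.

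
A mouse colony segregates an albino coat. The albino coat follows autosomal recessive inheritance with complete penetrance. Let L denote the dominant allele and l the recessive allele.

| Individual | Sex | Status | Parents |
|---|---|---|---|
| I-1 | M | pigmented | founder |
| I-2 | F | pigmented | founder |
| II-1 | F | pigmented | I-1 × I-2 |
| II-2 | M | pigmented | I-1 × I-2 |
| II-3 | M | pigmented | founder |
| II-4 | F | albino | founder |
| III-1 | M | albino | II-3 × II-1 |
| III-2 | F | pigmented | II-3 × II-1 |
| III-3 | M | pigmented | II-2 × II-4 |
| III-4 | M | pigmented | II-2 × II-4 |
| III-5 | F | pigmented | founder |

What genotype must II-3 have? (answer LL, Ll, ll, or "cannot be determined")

From phenotype alone, II-3 is LL or Ll.
II-3 is pigmented so carries L and passed l to III-1 (ll), so II-3 is Ll.

Ll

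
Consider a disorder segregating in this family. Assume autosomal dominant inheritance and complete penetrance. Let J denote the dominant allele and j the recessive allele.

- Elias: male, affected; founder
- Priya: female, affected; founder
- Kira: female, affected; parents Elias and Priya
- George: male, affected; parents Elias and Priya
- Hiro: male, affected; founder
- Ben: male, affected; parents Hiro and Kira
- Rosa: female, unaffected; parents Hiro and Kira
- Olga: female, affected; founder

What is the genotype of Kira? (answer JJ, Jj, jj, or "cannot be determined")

From phenotype alone, Kira is JJ or Jj.
Kira is affected so carries J and passed j to Rosa (jj), so Kira is Jj.

Jj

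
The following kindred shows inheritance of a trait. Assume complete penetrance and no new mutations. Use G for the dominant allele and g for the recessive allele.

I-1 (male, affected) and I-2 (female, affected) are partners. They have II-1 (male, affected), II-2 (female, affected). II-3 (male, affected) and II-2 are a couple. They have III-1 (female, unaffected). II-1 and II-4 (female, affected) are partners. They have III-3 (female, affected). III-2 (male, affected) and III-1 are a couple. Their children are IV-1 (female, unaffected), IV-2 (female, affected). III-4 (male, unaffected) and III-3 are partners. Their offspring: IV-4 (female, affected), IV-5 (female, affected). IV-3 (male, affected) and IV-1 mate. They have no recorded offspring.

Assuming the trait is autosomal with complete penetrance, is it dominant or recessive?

II-3 and II-2 are both affected yet have an unaffected child III-1. Under a recessive model two affected parents are homozygous and every child would be affected, so the trait cannot be recessive.

dominant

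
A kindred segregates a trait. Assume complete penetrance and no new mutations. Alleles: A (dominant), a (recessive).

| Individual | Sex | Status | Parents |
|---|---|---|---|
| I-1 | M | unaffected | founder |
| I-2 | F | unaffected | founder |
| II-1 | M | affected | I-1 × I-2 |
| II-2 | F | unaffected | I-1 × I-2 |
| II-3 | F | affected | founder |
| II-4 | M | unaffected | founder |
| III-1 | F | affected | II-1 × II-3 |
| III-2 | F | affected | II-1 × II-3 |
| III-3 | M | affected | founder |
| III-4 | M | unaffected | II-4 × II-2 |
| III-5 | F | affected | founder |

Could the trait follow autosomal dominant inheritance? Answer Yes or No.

Under autosomal dominant, II-1 (affected, male) cannot arise from I-1 (unaffected) × I-2 (unaffected).

No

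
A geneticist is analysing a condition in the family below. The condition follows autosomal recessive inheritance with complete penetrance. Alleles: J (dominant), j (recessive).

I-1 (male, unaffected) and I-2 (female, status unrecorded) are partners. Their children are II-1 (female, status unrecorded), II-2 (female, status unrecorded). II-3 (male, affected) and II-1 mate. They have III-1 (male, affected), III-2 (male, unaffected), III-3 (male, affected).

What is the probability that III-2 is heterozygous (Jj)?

1

III-2 is unaffected so carries J and received j from II-3 (jj), so III-2 is Jj, giving P(Jj) = 1.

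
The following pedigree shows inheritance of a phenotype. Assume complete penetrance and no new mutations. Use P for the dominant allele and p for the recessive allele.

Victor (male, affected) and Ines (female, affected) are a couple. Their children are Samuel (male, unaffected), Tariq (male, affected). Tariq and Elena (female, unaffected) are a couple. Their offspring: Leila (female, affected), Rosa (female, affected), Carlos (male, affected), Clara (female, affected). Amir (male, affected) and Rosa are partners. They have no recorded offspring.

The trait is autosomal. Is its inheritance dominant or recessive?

Victor and Ines are both affected yet have an unaffected child Samuel. Under a recessive model two affected parents are homozygous and every child would be affected, so the trait cannot be recessive.

dominant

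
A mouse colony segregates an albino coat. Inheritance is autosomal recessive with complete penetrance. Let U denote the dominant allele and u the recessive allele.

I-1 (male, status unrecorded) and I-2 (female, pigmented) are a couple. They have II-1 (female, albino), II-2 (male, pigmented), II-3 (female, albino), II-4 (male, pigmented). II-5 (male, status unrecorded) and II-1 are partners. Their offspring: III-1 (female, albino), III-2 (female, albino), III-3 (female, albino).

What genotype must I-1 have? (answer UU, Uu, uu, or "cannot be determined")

cannot be determined

I-1's phenotype is unrecorded, and no parent or child forces a single allele at both positions; consistent genotype assignments exist with I-1 as Uu or uu.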